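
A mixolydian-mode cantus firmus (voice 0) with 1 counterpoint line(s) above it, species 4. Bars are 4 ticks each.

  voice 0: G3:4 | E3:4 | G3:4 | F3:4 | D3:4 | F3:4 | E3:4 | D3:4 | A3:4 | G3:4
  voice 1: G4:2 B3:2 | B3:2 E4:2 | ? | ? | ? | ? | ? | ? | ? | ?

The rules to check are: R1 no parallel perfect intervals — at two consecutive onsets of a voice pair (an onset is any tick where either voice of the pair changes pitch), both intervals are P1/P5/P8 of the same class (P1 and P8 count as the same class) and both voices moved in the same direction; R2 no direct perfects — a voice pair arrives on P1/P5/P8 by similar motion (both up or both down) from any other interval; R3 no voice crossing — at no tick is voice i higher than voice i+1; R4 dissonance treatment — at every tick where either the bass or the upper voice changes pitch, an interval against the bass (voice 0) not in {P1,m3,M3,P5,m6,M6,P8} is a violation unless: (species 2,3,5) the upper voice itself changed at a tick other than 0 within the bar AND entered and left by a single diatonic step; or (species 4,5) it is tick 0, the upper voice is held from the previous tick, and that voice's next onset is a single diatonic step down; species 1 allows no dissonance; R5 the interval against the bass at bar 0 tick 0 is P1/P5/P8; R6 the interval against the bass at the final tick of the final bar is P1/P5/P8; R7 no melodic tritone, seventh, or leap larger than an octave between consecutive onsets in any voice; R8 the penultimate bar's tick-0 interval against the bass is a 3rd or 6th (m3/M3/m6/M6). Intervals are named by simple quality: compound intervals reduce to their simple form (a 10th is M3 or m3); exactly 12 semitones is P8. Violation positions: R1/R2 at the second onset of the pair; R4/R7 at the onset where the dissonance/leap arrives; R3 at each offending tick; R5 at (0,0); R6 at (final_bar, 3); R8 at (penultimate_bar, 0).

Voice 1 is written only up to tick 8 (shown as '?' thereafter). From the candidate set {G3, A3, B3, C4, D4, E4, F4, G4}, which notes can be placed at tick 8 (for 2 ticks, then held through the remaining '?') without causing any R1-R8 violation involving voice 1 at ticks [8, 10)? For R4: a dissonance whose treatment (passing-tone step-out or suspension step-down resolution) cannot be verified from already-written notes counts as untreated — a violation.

{B3, D4, E4, G3}

G3: legal
A3: violates R4
B3: legal
C4: violates R4
D4: legal
E4: legal
F4: violates R4
G4: violates R1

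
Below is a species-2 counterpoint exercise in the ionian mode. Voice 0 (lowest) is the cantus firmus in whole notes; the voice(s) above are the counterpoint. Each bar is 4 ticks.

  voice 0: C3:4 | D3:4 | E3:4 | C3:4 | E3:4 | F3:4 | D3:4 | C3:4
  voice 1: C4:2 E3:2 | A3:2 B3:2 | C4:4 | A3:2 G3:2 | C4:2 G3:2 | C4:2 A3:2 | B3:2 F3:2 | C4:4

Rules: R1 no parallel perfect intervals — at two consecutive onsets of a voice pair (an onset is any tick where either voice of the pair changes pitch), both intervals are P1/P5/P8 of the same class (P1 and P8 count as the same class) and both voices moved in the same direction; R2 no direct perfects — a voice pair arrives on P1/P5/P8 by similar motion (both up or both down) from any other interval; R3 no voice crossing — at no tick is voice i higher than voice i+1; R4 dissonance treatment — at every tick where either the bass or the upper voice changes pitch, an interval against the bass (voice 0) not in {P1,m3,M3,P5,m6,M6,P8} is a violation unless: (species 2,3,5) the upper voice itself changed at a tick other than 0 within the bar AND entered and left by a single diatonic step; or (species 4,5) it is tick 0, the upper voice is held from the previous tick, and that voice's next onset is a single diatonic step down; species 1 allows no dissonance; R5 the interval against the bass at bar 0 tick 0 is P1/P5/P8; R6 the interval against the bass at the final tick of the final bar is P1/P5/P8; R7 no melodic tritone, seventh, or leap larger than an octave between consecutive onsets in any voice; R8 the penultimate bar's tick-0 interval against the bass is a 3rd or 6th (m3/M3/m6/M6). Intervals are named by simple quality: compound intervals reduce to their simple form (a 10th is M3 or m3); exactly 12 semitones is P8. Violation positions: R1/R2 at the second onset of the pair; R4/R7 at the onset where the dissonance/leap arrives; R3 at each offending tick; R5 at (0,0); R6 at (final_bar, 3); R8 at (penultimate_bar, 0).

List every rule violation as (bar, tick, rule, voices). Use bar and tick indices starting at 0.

bar 0: v0=C3 v1=C4 downbeat P8
bar 1: v0=D3 v1=A3 downbeat P5
bar 2: v0=E3 v1=C4 downbeat m6
bar 3: v0=C3 v1=A3 downbeat M6
bar 4: v0=E3 v1=C4 downbeat m6
bar 5: v0=F3 v1=C4 downbeat P5
bar 6: v0=D3 v1=B3 downbeat M6
bar 7: v0=C3 v1=C4 downbeat P8
  -> R2 @ bar 1 tick 0 v(0, 1): C3/E3 M3 -> D3/A3 P5 similar
  -> R2 @ bar 5 tick 0 v(0, 1): E3/G3 m3 -> F3/C4 P5 similar
  -> R7 @ bar 6 tick 2 v(1,): B3->F3 leap 6st

(1, 0, R2, (0, 1))
(5, 0, R2, (0, 1))
(6, 2, R7, (1,))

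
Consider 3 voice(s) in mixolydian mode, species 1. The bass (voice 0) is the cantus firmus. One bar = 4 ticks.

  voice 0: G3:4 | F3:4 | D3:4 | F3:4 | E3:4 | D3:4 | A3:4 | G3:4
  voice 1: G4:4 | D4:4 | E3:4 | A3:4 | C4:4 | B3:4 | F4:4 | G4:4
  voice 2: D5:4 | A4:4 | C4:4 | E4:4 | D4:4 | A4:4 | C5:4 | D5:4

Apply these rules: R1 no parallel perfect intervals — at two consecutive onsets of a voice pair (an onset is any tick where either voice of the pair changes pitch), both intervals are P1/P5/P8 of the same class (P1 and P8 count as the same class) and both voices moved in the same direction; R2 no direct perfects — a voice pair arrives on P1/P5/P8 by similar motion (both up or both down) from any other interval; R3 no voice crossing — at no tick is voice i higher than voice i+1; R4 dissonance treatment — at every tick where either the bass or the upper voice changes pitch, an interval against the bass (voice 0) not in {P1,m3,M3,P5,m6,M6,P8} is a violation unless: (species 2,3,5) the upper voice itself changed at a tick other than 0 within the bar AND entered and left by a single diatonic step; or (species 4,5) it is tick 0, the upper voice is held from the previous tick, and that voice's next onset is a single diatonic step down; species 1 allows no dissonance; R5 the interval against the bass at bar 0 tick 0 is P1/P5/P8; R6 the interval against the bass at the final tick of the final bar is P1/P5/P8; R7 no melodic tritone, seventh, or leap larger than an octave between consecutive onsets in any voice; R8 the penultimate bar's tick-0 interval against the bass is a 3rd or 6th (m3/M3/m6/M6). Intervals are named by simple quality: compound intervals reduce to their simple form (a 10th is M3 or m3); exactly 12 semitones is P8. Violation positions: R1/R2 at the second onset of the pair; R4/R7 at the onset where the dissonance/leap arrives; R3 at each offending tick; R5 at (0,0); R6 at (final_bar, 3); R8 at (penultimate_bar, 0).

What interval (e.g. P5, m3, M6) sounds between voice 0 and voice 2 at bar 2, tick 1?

m7

voice 0=D3 voice 2=C4 -> m7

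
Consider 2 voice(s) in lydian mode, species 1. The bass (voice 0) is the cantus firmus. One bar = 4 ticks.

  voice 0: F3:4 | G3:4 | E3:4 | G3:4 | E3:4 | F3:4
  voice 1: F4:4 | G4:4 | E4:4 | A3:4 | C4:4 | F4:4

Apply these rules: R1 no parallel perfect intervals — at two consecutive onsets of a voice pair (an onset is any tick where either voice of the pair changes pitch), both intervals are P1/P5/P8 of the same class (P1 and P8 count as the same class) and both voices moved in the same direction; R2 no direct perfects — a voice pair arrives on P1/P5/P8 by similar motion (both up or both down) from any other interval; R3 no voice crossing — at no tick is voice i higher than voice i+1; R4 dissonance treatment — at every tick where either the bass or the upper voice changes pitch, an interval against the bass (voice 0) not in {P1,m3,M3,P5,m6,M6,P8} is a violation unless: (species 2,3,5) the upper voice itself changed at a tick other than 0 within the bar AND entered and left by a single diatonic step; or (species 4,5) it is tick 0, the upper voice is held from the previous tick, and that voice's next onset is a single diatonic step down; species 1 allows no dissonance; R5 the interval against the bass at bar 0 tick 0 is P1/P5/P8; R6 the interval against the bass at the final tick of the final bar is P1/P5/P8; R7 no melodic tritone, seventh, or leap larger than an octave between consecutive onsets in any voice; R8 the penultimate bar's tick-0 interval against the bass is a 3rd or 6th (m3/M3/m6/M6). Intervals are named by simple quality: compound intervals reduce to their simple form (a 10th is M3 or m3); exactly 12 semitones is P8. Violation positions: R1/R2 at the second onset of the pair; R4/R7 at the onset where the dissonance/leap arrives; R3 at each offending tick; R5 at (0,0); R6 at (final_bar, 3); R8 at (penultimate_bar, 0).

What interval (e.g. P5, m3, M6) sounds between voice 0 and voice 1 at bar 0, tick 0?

voice 0=F3 voice 1=F4 -> P8

P8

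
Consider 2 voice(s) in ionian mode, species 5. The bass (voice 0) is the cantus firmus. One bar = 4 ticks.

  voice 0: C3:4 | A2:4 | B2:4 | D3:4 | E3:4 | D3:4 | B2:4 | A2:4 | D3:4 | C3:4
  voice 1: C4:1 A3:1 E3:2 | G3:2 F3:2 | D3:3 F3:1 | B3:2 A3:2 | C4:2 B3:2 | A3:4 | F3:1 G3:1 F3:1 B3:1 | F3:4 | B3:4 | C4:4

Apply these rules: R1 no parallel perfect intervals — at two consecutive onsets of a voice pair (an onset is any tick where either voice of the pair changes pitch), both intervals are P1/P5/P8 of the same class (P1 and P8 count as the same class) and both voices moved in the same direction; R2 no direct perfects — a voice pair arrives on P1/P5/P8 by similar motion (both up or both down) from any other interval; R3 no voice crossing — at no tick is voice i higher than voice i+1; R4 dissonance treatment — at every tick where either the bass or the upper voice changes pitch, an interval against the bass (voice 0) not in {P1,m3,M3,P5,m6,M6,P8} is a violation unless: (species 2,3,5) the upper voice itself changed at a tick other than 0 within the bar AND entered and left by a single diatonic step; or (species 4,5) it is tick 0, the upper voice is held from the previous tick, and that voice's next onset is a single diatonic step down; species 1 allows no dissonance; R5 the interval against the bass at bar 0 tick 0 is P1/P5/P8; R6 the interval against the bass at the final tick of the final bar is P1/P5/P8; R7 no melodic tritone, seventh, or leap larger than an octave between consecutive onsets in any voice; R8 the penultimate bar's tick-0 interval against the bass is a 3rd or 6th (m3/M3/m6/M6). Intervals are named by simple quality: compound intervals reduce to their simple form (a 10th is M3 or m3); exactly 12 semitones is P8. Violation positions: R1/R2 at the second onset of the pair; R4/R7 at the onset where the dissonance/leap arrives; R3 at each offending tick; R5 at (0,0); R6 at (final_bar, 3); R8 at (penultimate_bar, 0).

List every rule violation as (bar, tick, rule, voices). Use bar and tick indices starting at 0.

(1, 0, R4, (0, 1))
(2, 3, R4, (0, 1))
(3, 0, R7, (1,))
(5, 0, R1, (0, 1))
(6, 0, R4, (0, 1))
(6, 2, R4, (0, 1))
(6, 3, R7, (1,))
(7, 0, R7, (1,))
(8, 0, R7, (1,))

bar 0: v0=C3 v1=C4 downbeat P8
bar 1: v0=A2 v1=G3 downbeat m7
bar 2: v0=B2 v1=D3 downbeat m3
bar 3: v0=D3 v1=B3 downbeat M6
bar 4: v0=E3 v1=C4 downbeat m6
bar 5: v0=D3 v1=A3 downbeat P5
bar 6: v0=B2 v1=F3 downbeat TT
bar 7: v0=A2 v1=F3 downbeat m6
bar 8: v0=D3 v1=B3 downbeat M6
bar 9: v0=C3 v1=C4 downbeat P8
  -> R4 @ bar 1 tick 0 v(0, 1): A2/G3 m7 untreated
  -> R4 @ bar 2 tick 3 v(0, 1): B2/F3 TT untreated
  -> R7 @ bar 3 tick 0 v(1,): F3->B3 leap 6st
  -> R1 @ bar 5 tick 0 v(0, 1): E3/B3 P5 -> D3/A3 P5 similar
  -> R4 @ bar 6 tick 0 v(0, 1): B2/F3 TT untreated
  -> R4 @ bar 6 tick 2 v(0, 1): B2/F3 TT untreated
  -> R7 @ bar 6 tick 3 v(1,): F3->B3 leap 6st
  -> R7 @ bar 7 tick 0 v(1,): B3->F3 leap 6st
  -> R7 @ bar 8 tick 0 v(1,): F3->B3 leap 6st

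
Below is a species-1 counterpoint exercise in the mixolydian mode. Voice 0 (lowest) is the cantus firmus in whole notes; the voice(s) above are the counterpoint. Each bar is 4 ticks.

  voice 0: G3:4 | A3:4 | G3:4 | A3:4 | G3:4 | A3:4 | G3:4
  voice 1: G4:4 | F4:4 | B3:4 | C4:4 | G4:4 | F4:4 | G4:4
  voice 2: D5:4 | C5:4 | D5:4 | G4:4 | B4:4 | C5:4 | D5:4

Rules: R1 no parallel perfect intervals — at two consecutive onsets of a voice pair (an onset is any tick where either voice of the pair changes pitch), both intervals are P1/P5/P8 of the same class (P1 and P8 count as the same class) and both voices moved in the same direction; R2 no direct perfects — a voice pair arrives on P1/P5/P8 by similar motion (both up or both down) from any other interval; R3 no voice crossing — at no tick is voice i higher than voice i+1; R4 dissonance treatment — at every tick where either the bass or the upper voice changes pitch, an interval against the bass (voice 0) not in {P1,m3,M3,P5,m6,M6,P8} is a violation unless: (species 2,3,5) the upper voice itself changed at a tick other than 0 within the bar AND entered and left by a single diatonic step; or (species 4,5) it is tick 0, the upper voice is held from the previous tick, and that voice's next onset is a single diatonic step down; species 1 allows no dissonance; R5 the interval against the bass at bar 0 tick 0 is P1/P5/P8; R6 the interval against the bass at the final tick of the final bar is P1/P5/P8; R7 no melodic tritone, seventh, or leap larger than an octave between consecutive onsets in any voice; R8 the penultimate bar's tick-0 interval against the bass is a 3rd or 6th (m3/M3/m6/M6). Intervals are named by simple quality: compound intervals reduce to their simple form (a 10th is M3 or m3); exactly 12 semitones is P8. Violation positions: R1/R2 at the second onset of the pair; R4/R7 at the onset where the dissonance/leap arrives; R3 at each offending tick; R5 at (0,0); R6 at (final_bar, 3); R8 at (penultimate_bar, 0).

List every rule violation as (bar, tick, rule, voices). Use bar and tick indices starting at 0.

bar 0: v0=G3 v1=G4 v2=D5 downbeat P5
bar 1: v0=A3 v1=F4 v2=C5 downbeat m3
bar 2: v0=G3 v1=B3 v2=D5 downbeat P5
bar 3: v0=A3 v1=C4 v2=G4 downbeat m7
bar 4: v0=G3 v1=G4 v2=B4 downbeat M3
bar 5: v0=A3 v1=F4 v2=C5 downbeat m3
bar 6: v0=G3 v1=G4 v2=D5 downbeat P5
  -> R1 @ bar 1 tick 0 v(1, 2): G4/D5 P5 -> F4/C5 P5 similar
  -> R7 @ bar 2 tick 0 v(1,): F4->B3 leap 6st
  -> R4 @ bar 3 tick 0 v(0, 2): A3/G4 m7 untreated
  -> R1 @ bar 6 tick 0 v(1, 2): F4/C5 P5 -> G4/D5 P5 similar

(1, 0, R1, (1, 2))
(2, 0, R7, (1,))
(3, 0, R4, (0, 2))
(6, 0, R1, (1, 2))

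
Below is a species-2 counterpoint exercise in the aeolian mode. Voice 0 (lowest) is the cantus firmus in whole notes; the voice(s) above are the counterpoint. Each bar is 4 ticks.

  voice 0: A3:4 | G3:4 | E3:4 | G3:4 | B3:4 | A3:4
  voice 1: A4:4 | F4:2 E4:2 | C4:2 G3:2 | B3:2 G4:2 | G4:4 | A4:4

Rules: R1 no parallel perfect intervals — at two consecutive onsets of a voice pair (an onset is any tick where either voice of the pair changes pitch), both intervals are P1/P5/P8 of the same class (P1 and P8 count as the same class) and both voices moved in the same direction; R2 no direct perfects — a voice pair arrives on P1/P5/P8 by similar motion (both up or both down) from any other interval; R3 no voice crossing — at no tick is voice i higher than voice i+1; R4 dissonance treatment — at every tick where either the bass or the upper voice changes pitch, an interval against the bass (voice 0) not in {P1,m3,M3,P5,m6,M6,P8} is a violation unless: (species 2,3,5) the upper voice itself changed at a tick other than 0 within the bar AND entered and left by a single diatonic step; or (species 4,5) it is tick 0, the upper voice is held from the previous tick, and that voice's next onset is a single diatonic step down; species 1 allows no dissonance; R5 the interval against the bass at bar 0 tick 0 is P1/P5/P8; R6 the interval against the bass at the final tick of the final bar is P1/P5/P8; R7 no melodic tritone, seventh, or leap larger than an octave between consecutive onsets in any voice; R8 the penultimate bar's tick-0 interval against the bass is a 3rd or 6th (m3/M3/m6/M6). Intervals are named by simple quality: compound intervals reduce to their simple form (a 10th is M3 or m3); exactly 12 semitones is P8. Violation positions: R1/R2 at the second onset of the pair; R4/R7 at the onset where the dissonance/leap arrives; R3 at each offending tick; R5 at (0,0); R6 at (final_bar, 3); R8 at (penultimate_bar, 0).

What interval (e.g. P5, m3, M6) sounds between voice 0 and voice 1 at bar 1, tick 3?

voice 0=G3 voice 1=E4 -> M6

M6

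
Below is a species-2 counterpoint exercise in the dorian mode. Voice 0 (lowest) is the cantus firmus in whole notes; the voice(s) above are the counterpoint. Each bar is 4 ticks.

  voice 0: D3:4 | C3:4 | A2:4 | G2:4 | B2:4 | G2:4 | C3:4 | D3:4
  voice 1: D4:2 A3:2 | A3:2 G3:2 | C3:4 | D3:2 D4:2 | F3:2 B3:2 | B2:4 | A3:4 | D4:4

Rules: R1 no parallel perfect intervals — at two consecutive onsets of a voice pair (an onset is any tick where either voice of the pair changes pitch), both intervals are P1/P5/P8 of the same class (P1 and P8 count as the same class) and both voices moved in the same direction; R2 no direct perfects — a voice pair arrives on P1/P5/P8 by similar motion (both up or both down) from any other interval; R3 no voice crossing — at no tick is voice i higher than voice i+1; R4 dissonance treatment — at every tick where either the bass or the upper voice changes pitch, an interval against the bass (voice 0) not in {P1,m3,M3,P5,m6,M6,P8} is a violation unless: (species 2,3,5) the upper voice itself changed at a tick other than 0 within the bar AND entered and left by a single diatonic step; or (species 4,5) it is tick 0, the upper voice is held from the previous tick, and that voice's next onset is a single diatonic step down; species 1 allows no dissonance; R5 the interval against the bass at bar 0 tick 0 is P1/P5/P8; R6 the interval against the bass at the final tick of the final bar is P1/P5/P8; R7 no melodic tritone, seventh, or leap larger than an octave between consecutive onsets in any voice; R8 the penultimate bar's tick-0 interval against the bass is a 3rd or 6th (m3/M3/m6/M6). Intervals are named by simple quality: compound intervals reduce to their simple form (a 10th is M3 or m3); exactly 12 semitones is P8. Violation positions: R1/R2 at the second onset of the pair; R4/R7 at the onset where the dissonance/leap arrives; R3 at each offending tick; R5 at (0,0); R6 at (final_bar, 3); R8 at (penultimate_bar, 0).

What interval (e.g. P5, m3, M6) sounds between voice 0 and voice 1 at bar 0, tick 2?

voice 0=D3 voice 1=A3 -> P5

P5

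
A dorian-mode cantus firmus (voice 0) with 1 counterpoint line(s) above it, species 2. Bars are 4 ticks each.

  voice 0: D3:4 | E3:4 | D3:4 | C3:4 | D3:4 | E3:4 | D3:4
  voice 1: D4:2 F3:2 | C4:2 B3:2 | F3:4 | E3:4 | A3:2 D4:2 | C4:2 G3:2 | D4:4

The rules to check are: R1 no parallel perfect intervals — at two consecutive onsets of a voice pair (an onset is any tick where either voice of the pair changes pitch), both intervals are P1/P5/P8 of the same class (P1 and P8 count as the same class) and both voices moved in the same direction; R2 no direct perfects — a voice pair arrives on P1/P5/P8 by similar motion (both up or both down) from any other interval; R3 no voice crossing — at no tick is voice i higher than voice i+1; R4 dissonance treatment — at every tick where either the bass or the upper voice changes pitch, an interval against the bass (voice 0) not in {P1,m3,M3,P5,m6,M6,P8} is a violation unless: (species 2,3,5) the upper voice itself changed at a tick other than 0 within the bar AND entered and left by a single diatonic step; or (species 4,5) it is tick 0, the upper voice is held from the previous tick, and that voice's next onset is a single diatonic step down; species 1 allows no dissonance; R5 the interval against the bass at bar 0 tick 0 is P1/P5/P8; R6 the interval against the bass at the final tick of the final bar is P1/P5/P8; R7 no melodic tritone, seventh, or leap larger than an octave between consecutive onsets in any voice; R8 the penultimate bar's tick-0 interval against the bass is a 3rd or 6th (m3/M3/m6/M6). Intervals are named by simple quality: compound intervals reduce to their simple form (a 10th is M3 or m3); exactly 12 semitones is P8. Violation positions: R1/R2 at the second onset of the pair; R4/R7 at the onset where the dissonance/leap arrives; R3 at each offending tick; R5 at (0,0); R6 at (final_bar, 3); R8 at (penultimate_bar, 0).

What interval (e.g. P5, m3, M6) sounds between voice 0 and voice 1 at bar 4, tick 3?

voice 0=D3 voice 1=D4 -> P8

P8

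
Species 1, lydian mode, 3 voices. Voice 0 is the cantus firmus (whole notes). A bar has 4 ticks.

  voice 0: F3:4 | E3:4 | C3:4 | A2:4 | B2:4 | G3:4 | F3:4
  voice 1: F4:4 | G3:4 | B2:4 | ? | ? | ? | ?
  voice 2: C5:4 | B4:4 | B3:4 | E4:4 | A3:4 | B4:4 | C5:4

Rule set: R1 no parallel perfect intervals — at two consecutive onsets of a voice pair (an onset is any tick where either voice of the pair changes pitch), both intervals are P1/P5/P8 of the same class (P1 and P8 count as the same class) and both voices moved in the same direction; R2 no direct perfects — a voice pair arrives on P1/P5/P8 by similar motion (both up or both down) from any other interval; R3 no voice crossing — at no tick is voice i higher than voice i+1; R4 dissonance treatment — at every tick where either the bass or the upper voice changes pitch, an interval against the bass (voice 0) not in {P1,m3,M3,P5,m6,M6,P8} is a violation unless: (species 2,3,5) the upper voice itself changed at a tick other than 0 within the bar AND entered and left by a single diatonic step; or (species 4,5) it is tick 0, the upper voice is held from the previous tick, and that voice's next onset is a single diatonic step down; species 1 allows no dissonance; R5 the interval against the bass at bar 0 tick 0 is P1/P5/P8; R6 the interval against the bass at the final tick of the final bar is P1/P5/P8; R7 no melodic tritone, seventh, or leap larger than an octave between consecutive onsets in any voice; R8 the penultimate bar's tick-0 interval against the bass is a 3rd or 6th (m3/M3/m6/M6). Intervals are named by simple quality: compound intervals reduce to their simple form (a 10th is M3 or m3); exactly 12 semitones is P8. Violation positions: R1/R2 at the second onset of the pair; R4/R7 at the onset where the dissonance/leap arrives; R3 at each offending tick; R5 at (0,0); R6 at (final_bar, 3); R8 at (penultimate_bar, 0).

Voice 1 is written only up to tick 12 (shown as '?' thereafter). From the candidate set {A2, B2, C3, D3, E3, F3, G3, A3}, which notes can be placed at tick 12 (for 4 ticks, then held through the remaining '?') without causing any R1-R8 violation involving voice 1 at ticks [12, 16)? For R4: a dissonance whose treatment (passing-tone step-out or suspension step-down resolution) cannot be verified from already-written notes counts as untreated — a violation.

A2: violates R2
B2: violates R4
C3: legal
D3: violates R4
E3: violates R1
F3: violates R7
G3: violates R4
A3: violates R2,R7

{C3}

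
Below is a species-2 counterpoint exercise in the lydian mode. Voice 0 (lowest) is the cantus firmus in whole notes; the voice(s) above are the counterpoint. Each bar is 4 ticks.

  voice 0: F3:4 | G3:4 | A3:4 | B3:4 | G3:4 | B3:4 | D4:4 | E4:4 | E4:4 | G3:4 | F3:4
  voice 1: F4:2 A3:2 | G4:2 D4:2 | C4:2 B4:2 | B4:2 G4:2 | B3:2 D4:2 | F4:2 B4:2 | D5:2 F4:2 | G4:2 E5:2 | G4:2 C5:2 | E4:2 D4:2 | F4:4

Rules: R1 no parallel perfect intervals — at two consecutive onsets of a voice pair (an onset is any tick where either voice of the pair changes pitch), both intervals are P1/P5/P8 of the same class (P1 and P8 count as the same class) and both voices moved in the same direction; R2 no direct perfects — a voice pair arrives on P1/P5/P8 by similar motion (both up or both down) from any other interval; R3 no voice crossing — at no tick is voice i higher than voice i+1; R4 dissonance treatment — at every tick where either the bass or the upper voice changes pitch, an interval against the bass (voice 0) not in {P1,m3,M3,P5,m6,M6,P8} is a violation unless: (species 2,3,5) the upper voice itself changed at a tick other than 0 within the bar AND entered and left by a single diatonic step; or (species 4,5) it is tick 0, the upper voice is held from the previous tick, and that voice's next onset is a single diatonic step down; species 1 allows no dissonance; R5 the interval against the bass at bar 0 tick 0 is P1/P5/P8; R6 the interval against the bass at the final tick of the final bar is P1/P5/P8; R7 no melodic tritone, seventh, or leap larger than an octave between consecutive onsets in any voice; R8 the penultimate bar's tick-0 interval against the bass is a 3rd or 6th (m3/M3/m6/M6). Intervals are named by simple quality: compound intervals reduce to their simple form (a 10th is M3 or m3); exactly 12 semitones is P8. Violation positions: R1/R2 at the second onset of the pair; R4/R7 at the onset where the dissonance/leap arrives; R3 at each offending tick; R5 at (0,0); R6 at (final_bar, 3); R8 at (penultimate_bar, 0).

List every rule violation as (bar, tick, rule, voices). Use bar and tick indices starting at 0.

bar 0: v0=F3 v1=F4 downbeat P8
bar 1: v0=G3 v1=G4 downbeat P8
bar 2: v0=A3 v1=C4 downbeat m3
bar 3: v0=B3 v1=B4 downbeat P8
bar 4: v0=G3 v1=B3 downbeat M3
bar 5: v0=B3 v1=F4 downbeat TT
bar 6: v0=D4 v1=D5 downbeat P8
bar 7: v0=E4 v1=G4 downbeat m3
bar 8: v0=E4 v1=G4 downbeat m3
bar 9: v0=G3 v1=E4 downbeat M6
bar 10: v0=F3 v1=F4 downbeat P8
  -> R2 @ bar 1 tick 0 v(0, 1): F3/A3 M3 -> G3/G4 P8 similar
  -> R7 @ bar 1 tick 0 v(1,): A3->G4 leap 10st
  -> R4 @ bar 2 tick 2 v(0, 1): A3/B4 M2 untreated
  -> R7 @ bar 2 tick 2 v(1,): C4->B4 leap 11st
  -> R4 @ bar 5 tick 0 v(0, 1): B3/F4 TT untreated
  -> R7 @ bar 5 tick 2 v(1,): F4->B4 leap 6st
  -> R1 @ bar 6 tick 0 v(0, 1): B3/B4 P8 -> D4/D5 P8 similar

(1, 0, R2, (0, 1))
(1, 0, R7, (1,))
(2, 2, R4, (0, 1))
(2, 2, R7, (1,))
(5, 0, R4, (0, 1))
(5, 2, R7, (1,))
(6, 0, R1, (0, 1))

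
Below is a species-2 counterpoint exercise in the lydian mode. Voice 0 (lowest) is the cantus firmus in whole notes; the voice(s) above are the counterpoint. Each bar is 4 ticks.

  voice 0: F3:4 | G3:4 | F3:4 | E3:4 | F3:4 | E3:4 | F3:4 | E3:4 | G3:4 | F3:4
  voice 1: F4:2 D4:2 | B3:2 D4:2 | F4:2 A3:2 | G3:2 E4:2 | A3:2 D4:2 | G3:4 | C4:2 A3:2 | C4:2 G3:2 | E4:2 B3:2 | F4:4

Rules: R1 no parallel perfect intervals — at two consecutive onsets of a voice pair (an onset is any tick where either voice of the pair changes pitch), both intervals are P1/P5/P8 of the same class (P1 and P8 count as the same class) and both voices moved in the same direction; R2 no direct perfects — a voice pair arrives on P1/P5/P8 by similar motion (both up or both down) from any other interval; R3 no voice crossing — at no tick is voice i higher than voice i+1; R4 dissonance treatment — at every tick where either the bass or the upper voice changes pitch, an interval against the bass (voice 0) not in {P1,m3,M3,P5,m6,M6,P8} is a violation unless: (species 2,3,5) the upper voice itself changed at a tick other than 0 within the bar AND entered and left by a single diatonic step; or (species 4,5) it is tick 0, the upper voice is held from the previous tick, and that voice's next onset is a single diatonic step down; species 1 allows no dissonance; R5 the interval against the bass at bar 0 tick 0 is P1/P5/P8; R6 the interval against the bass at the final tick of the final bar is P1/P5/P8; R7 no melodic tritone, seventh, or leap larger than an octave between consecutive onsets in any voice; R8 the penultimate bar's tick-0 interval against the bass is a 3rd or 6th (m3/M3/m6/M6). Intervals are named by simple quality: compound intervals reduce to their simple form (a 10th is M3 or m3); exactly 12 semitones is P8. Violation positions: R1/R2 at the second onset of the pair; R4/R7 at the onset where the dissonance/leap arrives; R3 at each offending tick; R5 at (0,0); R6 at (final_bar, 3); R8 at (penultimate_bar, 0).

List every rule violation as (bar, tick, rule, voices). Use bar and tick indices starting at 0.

bar 0: v0=F3 v1=F4 downbeat P8
bar 1: v0=G3 v1=B3 downbeat M3
bar 2: v0=F3 v1=F4 downbeat P8
bar 3: v0=E3 v1=G3 downbeat m3
bar 4: v0=F3 v1=A3 downbeat M3
bar 5: v0=E3 v1=G3 downbeat m3
bar 6: v0=F3 v1=C4 downbeat P5
bar 7: v0=E3 v1=C4 downbeat m6
bar 8: v0=G3 v1=E4 downbeat M6
bar 9: v0=F3 v1=F4 downbeat P8
  -> R2 @ bar 6 tick 0 v(0, 1): E3/G3 m3 -> F3/C4 P5 similar
  -> R7 @ bar 9 tick 0 v(1,): B3->F4 leap 6st

(6, 0, R2, (0, 1))
(9, 0, R7, (1,))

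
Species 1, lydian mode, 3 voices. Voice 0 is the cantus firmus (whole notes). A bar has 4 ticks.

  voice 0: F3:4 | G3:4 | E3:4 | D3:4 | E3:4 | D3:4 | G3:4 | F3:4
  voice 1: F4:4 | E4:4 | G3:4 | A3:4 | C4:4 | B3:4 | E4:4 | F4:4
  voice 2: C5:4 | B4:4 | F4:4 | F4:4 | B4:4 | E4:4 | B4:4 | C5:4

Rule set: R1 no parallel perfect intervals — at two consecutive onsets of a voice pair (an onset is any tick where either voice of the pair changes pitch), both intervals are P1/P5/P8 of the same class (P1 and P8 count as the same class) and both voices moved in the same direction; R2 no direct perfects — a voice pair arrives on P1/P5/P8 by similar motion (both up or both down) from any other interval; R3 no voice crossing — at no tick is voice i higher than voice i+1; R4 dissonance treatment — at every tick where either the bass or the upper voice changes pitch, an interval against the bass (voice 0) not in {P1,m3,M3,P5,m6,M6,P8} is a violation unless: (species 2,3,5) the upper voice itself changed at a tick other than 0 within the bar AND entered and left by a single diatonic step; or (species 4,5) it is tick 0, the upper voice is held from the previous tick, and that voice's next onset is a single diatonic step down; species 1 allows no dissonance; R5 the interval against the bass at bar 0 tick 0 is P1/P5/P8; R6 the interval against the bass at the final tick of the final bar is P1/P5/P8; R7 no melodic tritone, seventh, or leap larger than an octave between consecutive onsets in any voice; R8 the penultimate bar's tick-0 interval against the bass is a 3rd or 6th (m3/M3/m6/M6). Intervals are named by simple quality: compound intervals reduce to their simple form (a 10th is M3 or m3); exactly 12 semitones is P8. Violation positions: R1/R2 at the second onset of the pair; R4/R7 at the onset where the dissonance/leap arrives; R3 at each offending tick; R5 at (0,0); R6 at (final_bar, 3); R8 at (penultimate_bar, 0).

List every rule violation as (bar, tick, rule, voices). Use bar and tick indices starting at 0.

(1, 0, R1, (1, 2))
(2, 0, R4, (0, 2))
(2, 0, R7, (2,))
(4, 0, R2, (0, 2))
(4, 0, R7, (2,))
(5, 0, R4, (0, 2))
(6, 0, R2, (1, 2))
(7, 0, R1, (1, 2))

bar 0: v0=F3 v1=F4 v2=C5 downbeat P5
bar 1: v0=G3 v1=E4 v2=B4 downbeat M3
bar 2: v0=E3 v1=G3 v2=F4 downbeat m2
bar 3: v0=D3 v1=A3 v2=F4 downbeat m3
bar 4: v0=E3 v1=C4 v2=B4 downbeat P5
bar 5: v0=D3 v1=B3 v2=E4 downbeat M2
bar 6: v0=G3 v1=E4 v2=B4 downbeat M3
bar 7: v0=F3 v1=F4 v2=C5 downbeat P5
  -> R1 @ bar 1 tick 0 v(1, 2): F4/C5 P5 -> E4/B4 P5 similar
  -> R4 @ bar 2 tick 0 v(0, 2): E3/F4 m2 untreated
  -> R7 @ bar 2 tick 0 v(2,): B4->F4 leap 6st
  -> R2 @ bar 4 tick 0 v(0, 2): D3/F4 m3 -> E3/B4 P5 similar
  -> R7 @ bar 4 tick 0 v(2,): F4->B4 leap 6st
  -> R4 @ bar 5 tick 0 v(0, 2): D3/E4 M2 untreated
  -> R2 @ bar 6 tick 0 v(1, 2): B3/E4 P4 -> E4/B4 P5 similar
  -> R1 @ bar 7 tick 0 v(1, 2): E4/B4 P5 -> F4/C5 P5 similar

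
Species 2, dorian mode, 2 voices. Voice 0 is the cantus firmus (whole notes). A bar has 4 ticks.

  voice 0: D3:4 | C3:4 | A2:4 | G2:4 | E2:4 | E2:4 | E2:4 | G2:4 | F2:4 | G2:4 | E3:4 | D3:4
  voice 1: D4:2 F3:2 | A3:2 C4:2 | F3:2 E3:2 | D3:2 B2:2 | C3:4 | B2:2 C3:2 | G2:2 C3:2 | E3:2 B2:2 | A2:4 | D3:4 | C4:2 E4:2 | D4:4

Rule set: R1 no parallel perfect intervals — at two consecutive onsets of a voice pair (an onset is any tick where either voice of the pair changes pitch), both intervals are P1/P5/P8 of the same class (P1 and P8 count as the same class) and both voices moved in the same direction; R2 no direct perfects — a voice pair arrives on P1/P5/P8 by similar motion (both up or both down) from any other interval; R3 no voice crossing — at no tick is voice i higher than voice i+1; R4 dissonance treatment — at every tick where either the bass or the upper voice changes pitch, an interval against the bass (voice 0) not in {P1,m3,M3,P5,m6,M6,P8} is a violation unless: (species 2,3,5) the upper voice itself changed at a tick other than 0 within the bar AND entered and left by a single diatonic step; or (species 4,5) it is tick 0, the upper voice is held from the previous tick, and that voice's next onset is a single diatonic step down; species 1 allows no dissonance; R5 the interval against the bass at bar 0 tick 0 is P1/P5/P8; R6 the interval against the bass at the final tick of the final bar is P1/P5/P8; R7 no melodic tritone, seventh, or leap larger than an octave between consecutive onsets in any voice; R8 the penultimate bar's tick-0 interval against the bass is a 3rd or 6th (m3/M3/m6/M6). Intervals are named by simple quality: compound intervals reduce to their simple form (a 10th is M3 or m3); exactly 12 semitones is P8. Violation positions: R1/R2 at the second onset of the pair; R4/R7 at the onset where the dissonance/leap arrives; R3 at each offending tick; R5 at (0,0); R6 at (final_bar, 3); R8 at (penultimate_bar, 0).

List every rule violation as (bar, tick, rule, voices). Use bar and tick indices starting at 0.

(3, 0, R1, (0, 1))
(9, 0, R2, (0, 1))
(10, 0, R7, (1,))
(11, 0, R1, (0, 1))

bar 0: v0=D3 v1=D4 downbeat P8
bar 1: v0=C3 v1=A3 downbeat M6
bar 2: v0=A2 v1=F3 downbeat m6
bar 3: v0=G2 v1=D3 downbeat P5
bar 4: v0=E2 v1=C3 downbeat m6
bar 5: v0=E2 v1=B2 downbeat P5
bar 6: v0=E2 v1=G2 downbeat m3
bar 7: v0=G2 v1=E3 downbeat M6
bar 8: v0=F2 v1=A2 downbeat M3
bar 9: v0=G2 v1=D3 downbeat P5
bar 10: v0=E3 v1=C4 downbeat m6
bar 11: v0=D3 v1=D4 downbeat P8
  -> R1 @ bar 3 tick 0 v(0, 1): A2/E3 P5 -> G2/D3 P5 similar
  -> R2 @ bar 9 tick 0 v(0, 1): F2/A2 M3 -> G2/D3 P5 similar
  -> R7 @ bar 10 tick 0 v(1,): D3->C4 leap 10st
  -> R1 @ bar 11 tick 0 v(0, 1): E3/E4 P8 -> D3/D4 P8 similar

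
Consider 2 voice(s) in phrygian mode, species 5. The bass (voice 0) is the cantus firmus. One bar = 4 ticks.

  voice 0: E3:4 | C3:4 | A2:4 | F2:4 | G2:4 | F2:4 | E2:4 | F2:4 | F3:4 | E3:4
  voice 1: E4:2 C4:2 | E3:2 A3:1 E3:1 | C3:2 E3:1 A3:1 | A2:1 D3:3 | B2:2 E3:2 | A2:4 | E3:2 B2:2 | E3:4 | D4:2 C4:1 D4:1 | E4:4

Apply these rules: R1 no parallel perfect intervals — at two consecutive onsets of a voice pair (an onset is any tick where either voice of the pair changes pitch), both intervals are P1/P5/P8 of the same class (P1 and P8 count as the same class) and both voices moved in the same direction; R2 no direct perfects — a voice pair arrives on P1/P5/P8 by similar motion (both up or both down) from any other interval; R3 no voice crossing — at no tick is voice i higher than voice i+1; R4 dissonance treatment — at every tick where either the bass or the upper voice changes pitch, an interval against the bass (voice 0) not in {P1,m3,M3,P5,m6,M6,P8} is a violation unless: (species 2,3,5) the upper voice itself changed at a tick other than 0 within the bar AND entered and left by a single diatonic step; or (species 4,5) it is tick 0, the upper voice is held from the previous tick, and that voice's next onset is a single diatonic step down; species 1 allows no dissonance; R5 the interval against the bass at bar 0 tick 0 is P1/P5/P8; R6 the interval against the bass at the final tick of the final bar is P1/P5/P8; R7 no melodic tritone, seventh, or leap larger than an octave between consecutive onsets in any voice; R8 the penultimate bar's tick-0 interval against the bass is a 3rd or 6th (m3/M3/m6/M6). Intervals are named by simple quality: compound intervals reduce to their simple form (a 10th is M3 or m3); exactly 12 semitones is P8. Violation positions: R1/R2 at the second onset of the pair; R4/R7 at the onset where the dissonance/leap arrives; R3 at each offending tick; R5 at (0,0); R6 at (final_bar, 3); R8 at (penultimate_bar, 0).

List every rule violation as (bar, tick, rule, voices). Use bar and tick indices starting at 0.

(7, 0, R4, (0, 1))
(8, 0, R7, (1,))

bar 0: v0=E3 v1=E4 downbeat P8
bar 1: v0=C3 v1=E3 downbeat M3
bar 2: v0=A2 v1=C3 downbeat m3
bar 3: v0=F2 v1=A2 downbeat M3
bar 4: v0=G2 v1=B2 downbeat M3
bar 5: v0=F2 v1=A2 downbeat M3
bar 6: v0=E2 v1=E3 downbeat P8
bar 7: v0=F2 v1=E3 downbeat M7
bar 8: v0=F3 v1=D4 downbeat M6
bar 9: v0=E3 v1=E4 downbeat P8
  -> R4 @ bar 7 tick 0 v(0, 1): F2/E3 M7 untreated
  -> R7 @ bar 8 tick 0 v(1,): E3->D4 leap 10st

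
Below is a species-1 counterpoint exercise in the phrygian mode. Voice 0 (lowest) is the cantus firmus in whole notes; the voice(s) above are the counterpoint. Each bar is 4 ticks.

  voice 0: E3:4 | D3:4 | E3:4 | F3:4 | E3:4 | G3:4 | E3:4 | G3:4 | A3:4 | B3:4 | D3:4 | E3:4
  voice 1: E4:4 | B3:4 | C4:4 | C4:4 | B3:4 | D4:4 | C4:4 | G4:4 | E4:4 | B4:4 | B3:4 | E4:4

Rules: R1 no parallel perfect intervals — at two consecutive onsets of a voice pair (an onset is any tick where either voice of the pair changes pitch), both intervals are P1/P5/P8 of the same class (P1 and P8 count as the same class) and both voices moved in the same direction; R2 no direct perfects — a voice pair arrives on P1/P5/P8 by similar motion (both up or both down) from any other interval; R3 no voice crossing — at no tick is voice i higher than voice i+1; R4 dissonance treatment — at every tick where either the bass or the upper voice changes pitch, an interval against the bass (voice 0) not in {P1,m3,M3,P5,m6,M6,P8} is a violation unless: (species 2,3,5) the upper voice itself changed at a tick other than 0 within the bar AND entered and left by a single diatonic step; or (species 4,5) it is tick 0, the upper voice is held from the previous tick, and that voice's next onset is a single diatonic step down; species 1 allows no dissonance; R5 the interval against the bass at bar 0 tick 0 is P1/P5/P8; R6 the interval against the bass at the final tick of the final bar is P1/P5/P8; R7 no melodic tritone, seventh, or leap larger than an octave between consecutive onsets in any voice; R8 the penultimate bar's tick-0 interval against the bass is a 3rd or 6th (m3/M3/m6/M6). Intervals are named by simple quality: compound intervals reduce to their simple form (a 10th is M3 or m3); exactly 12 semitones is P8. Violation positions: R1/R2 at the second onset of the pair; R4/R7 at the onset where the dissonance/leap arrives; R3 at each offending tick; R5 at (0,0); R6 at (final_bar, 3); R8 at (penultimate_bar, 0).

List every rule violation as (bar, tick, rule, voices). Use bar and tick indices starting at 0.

bar 0: v0=E3 v1=E4 downbeat P8
bar 1: v0=D3 v1=B3 downbeat M6
bar 2: v0=E3 v1=C4 downbeat m6
bar 3: v0=F3 v1=C4 downbeat P5
bar 4: v0=E3 v1=B3 downbeat P5
bar 5: v0=G3 v1=D4 downbeat P5
bar 6: v0=E3 v1=C4 downbeat m6
bar 7: v0=G3 v1=G4 downbeat P8
bar 8: v0=A3 v1=E4 downbeat P5
bar 9: v0=B3 v1=B4 downbeat P8
bar 10: v0=D3 v1=B3 downbeat M6
bar 11: v0=E3 v1=E4 downbeat P8
  -> R1 @ bar 4 tick 0 v(0, 1): F3/C4 P5 -> E3/B3 P5 similar
  -> R1 @ bar 5 tick 0 v(0, 1): E3/B3 P5 -> G3/D4 P5 similar
  -> R2 @ bar 7 tick 0 v(0, 1): E3/C4 m6 -> G3/G4 P8 similar
  -> R2 @ bar 9 tick 0 v(0, 1): A3/E4 P5 -> B3/B4 P8 similar
  -> R2 @ bar 11 tick 0 v(0, 1): D3/B3 M6 -> E3/E4 P8 similar

(4, 0, R1, (0, 1))
(5, 0, R1, (0, 1))
(7, 0, R2, (0, 1))
(9, 0, R2, (0, 1))
(11, 0, R2, (0, 1))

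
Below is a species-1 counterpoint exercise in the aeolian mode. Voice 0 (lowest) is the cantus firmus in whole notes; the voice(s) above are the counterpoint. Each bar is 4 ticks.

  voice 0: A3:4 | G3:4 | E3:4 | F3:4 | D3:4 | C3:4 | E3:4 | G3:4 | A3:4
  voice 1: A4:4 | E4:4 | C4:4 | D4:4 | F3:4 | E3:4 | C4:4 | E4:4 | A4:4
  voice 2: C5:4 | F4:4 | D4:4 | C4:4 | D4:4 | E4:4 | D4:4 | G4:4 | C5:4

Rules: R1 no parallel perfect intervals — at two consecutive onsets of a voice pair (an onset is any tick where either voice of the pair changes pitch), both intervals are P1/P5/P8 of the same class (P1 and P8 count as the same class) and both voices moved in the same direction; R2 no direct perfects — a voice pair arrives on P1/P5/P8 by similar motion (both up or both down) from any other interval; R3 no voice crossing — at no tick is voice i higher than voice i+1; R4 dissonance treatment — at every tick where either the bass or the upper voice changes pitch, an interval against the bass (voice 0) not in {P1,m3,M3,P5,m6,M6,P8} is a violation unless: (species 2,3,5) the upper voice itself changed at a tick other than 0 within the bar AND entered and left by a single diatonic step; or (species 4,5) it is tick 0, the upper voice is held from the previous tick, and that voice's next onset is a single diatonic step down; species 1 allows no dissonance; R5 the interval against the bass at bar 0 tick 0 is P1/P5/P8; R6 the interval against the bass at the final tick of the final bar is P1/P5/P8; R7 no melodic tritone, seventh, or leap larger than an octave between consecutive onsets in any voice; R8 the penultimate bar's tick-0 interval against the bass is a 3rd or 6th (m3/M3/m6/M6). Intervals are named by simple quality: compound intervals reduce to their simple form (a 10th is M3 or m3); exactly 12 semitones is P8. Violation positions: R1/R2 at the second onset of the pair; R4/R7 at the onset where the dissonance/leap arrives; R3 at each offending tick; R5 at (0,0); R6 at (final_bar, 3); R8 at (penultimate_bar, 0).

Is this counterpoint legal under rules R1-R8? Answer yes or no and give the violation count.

bar 0: v0=A3 v1=A4 v2=C5 (m3)
bar 1: v0=G3 v1=E4 v2=F4 (m7)
bar 2: v0=E3 v1=C4 v2=D4 (m7)
bar 3: v0=F3 v1=D4 v2=C4 (P5)
bar 4: v0=D3 v1=F3 v2=D4 (P8)
bar 5: v0=C3 v1=E3 v2=E4 (M3)
bar 6: v0=E3 v1=C4 v2=D4 (m7)
bar 7: v0=G3 v1=E4 v2=G4 (P8)
bar 8: v0=A3 v1=A4 v2=C5 (m3)
  R5 @ bar0.0: opens on m3
  R4 @ bar1.0: G3/F4 m7 untreated
  R4 @ bar2.0: E3/D4 m7 untreated
  R3 @ bar3.0: D4 above C4
  R3 @ bar3.1: D4 above C4
  R3 @ bar3.2: D4 above C4
  R3 @ bar3.3: D4 above C4
  R4 @ bar6.0: E3/D4 m7 untreated
  R2 @ bar7.0: E3/D4 m7 -> G3/G4 P8 similar
  R8 @ bar7.0: penult P8 not 3rd/6th
  R2 @ bar8.0: G3/E4 M6 -> A3/A4 P8 similar
  R6 @ bar8.3: closes on m3

No (12 violations)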